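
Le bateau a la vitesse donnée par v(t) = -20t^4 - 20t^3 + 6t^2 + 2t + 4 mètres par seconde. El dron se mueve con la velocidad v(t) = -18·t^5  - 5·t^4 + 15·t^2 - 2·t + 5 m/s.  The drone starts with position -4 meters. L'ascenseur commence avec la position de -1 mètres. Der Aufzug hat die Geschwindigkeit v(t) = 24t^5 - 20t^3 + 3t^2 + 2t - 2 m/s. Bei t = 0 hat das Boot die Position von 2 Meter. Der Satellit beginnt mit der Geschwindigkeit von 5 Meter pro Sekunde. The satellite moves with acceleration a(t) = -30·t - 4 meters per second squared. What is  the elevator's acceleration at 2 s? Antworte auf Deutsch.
Um dies zu lösen, müssen wir 1 Ableitung unserer Gleichung für die Geschwindigkeit v(t) = 24·t^5 - 20·t^3 + 3·t^2 + 2·t - 2 nehmen. Mit d/dt von v(t) finden wir a(t) = 120·t^4 - 60·t^2 + 6·t + 2. Mit a(t) = 120·t^4 - 60·t^2 + 6·t + 2 und Einsetzen von t = 2, finden wir a = 1694.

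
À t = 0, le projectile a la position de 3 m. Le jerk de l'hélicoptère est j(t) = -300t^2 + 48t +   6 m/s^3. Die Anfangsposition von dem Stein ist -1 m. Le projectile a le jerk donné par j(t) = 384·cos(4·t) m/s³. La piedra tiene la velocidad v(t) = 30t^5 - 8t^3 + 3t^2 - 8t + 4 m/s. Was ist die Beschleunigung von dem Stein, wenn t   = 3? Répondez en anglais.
Starting from velocity v(t) = 30·t^5 - 8·t^3 + 3·t^2 - 8·t + 4, we take 1 derivative. Differentiating velocity, we get acceleration: a(t) = 150·t^4 - 24·t^2 + 6·t - 8. Using a(t) = 150·t^4 - 24·t^2 + 6·t - 8 and substituting t = 3, we find a = 11944.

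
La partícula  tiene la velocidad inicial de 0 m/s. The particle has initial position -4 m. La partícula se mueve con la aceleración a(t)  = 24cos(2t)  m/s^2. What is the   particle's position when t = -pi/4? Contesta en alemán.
Wir müssen unsere Gleichung für die Beschleunigung a(t) = 24·cos(2·t) 2-mal integrieren. Das Integral von der Beschleunigung, mit v(0) = 0, ergibt die Geschwindigkeit: v(t) = 12·sin(2·t). Die Stammfunktion von der Geschwindigkeit ist die Position. Mit x(0) = -4 erhalten wir x(t) = 2 - 6·cos(2·t). Wir haben die Position x(t) = 2 - 6·cos(2·t). Durch Einsetzen von t = -pi/4: x(-pi/4) = 2.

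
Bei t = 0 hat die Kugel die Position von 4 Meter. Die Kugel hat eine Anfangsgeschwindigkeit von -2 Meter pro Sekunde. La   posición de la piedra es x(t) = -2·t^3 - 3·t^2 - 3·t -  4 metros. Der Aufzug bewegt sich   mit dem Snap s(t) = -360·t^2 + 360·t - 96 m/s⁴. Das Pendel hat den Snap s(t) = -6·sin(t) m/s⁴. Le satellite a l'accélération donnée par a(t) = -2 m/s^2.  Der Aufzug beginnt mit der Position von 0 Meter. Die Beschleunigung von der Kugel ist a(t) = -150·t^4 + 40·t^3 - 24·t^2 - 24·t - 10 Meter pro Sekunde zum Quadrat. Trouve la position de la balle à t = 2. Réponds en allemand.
Um dies zu lösen, müssen wir 2 Integrale unserer Gleichung für die Beschleunigung a(t) = -150·t^4 + 40·t^3 - 24·t^2 - 24·t - 10 finden. Die Stammfunktion von der Beschleunigung ist die Geschwindigkeit. Mit v(0) = -2 erhalten wir v(t) = -30·t^5 + 10·t^4 - 8·t^3 - 12·t^2 - 10·t - 2. Mit ∫v(t)dt und Anwendung von x(0) = 4, finden wir x(t) = -5·t^6 + 2·t^5 - 2·t^4 - 4·t^3 - 5·t^2 - 2·t + 4. Mit x(t) = -5·t^6 + 2·t^5 - 2·t^4 - 4·t^3 - 5·t^2 - 2·t + 4 und Einsetzen von t = 2, finden wir x = -340.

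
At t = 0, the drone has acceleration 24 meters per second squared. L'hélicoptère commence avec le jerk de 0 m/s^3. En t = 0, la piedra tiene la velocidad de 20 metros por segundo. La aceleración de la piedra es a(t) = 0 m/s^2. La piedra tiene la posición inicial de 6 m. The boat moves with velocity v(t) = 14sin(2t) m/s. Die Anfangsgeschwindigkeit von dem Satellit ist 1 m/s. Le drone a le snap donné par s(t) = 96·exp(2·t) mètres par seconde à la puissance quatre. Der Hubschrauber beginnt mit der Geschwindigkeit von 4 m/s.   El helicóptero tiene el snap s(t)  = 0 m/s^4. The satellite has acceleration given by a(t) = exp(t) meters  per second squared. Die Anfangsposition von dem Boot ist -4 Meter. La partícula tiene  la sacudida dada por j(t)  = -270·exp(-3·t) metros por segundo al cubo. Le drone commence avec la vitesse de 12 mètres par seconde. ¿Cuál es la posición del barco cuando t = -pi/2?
Para resolver esto, necesitamos tomar 1 antiderivada de nuestra ecuación de la velocidad v(t) = 14·sin(2·t). Integrando la velocidad y usando la condición inicial x(0) = -4, obtenemos x(t) = 3 - 7·cos(2·t). De la ecuación de la posición x(t) = 3 - 7·cos(2·t), sustituimos t = -pi/2 para obtener x = 10.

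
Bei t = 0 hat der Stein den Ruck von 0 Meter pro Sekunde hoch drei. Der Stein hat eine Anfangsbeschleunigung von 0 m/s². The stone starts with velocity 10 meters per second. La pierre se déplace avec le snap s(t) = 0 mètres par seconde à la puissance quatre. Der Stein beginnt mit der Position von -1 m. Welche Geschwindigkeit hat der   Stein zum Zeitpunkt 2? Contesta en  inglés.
Starting from snap s(t) = 0, we take 3 integrals. The antiderivative of snap, with j(0) = 0, gives jerk: j(t) = 0. The integral of jerk is acceleration. Using a(0) = 0, we get a(t) = 0. Integrating acceleration and using the initial condition v(0) = 10, we get v(t) = 10. We have velocity v(t) = 10. Substituting t = 2: v(2) = 10.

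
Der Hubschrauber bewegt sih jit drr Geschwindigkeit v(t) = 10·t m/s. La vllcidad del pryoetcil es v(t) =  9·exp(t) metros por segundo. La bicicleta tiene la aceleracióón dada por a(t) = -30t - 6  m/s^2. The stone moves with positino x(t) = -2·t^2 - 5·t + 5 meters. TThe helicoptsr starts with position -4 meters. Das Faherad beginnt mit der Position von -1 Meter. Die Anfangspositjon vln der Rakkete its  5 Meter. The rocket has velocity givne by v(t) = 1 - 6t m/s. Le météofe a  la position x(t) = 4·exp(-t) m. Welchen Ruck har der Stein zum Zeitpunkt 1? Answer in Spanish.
Debemos derivar nuestra ecuación de la posición x(t) = -2·t^2 - 5·t + 5 3 veces. Derivando la posición, obtenemos la velocidad: v(t) = -4·t - 5. Tomando d/dt de v(t), encontramos a(t) = -4. Derivando la aceleración, obtenemos la sacudida: j(t) = 0. De la ecuación de la sacudida j(t) = 0, sustituimos t = 1 para obtener j = 0.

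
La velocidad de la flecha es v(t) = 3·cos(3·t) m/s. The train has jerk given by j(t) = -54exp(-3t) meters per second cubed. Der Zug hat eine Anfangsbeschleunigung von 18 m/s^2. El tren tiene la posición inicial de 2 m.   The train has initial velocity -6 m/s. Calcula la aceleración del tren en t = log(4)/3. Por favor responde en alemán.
Ausgehend von dem Ruck j(t) = -54·exp(-3·t), nehmen wir 1 Stammfunktion. Die Stammfunktion von dem Ruck ist die Beschleunigung. Mit a(0) = 18 erhalten wir a(t) = 18·exp(-3·t). Mit a(t) = 18·exp(-3·t) und Einsetzen von t = log(4)/3, finden wir a = 9/2.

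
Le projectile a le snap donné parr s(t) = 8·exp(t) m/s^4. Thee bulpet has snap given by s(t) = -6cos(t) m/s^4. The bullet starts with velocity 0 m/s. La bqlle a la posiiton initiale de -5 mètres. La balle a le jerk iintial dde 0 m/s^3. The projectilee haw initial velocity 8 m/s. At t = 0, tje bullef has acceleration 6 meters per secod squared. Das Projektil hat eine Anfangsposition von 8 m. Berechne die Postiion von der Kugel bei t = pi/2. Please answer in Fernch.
Nous devons intégrer notre équation du snap s(t) = -6·cos(t) 4 fois. L'intégrale du snap, avec j(0) = 0, donne le jerk: j(t) = -6·sin(t). En intégrant le jerk et en utilisant la condition initiale a(0) = 6, nous obtenons a(t) = 6·cos(t). L'intégrale de l'accélération est la vitesse. En utilisant v(0) = 0, nous obtenons v(t) = 6·sin(t). L'intégrale de la vitesse, avec x(0) = -5, donne la position: x(t) = 1 - 6·cos(t). De l'équation de la position x(t) = 1 - 6·cos(t), nous substituons t = pi/2 pour obtenir x = 1.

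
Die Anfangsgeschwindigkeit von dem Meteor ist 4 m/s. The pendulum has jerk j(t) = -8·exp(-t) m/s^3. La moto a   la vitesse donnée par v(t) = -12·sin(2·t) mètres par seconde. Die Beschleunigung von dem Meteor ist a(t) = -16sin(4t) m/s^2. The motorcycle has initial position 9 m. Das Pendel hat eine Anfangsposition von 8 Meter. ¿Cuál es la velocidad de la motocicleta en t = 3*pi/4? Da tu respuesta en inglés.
From the given velocity equation v(t) = -12·sin(2·t), we substitute t = 3*pi/4 to get v = 12.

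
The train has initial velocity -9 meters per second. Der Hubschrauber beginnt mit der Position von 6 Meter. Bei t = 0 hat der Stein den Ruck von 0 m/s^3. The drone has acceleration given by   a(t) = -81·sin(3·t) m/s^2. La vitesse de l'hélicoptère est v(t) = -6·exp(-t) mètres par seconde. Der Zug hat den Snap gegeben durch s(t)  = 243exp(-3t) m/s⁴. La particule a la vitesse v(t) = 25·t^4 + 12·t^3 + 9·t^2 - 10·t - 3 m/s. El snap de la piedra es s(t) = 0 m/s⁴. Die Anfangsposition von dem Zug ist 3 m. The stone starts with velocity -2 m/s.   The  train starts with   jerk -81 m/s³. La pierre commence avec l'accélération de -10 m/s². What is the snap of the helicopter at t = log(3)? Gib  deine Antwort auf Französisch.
Nous devons dériver notre équation de la vitesse v(t) = -6·exp(-t) 3 fois. En prenant d/dt de v(t), nous trouvons a(t) = 6·exp(-t). En prenant d/dt de a(t), nous trouvons j(t) = -6·exp(-t). En prenant d/dt de j(t), nous trouvons s(t) = 6·exp(-t). De l'équation du snap s(t) = 6·exp(-t), nous substituons t = log(3) pour obtenir s = 2.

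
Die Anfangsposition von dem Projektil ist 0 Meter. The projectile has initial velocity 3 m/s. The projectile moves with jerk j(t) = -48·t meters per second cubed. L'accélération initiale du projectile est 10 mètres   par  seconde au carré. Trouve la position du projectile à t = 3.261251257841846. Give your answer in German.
Wir müssen das Integral unserer Gleichung für den Ruck j(t) = -48·t 3-mal finden. Mit ∫j(t)dt und Anwendung von a(0) = 10, finden wir a(t) = 10 - 24·t^2. Mit ∫a(t)dt und Anwendung von v(0) = 3, finden wir v(t) = -8·t^3 + 10·t + 3. Die Stammfunktion von der Geschwindigkeit, mit x(0) = 0, ergibt die Position: x(t) = -2·t^4 + 5·t^2 + 3·t. Wir haben die Position x(t) = -2·t^4 + 5·t^2 + 3·t. Durch Einsetzen von t = 3.261251257841846: x(3.261251257841846) = -163.276219025700.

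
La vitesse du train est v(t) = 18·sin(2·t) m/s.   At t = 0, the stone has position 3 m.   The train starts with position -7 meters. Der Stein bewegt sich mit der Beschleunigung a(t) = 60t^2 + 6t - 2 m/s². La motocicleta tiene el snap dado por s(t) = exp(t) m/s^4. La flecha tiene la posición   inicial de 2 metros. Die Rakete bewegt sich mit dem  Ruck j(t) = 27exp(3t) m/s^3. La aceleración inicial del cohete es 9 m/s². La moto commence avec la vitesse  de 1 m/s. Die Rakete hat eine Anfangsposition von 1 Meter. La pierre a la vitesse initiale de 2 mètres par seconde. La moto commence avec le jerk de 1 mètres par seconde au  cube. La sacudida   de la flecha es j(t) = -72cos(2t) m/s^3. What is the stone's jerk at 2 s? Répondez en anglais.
To solve this, we need to take 1 derivative of our acceleration equation a(t) = 60·t^2 + 6·t - 2. Taking d/dt of a(t), we find j(t) = 120·t + 6. We have jerk j(t) = 120·t + 6. Substituting t = 2: j(2) = 246.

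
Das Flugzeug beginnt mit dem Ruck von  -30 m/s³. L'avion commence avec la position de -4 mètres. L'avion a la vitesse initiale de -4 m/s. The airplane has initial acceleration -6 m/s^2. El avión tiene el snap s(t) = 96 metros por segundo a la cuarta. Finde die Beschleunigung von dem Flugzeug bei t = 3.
Ausgehend von dem Snap s(t) = 96, nehmen wir 2 Integrale. Das Integral von dem Snap ist der Ruck. Mit j(0) = -30 erhalten wir j(t) = 96·t - 30. Mit ∫j(t)dt und Anwendung von a(0) = -6, finden wir a(t) = 48·t^2 - 30·t - 6. Wir haben die Beschleunigung a(t) = 48·t^2 - 30·t - 6. Durch Einsetzen von t = 3: a(3) = 336.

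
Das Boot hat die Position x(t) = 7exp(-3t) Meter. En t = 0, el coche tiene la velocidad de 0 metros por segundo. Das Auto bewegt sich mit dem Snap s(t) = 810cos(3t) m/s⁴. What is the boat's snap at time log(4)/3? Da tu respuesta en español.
Debemos derivar nuestra ecuación de la posición x(t) = 7·exp(-3·t) 4 veces. La derivada de la posición da la velocidad: v(t) = -21·exp(-3·t). Tomando d/dt de v(t), encontramos a(t) = 63·exp(-3·t). La derivada de la aceleración da la sacudida: j(t) = -189·exp(-3·t). Derivando la sacudida, obtenemos el snap: s(t) = 567·exp(-3·t). Tenemos el snap s(t) = 567·exp(-3·t). Sustituyendo t = log(4)/3: s(log(4)/3) = 567/4.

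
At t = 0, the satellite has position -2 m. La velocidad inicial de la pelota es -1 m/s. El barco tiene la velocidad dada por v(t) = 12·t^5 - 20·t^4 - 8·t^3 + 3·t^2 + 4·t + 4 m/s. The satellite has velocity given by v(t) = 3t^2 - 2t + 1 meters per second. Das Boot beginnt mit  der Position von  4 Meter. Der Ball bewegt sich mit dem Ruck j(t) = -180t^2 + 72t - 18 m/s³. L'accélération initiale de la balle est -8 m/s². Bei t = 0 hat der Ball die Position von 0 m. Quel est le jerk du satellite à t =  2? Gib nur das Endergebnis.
À t = 2, j = 6.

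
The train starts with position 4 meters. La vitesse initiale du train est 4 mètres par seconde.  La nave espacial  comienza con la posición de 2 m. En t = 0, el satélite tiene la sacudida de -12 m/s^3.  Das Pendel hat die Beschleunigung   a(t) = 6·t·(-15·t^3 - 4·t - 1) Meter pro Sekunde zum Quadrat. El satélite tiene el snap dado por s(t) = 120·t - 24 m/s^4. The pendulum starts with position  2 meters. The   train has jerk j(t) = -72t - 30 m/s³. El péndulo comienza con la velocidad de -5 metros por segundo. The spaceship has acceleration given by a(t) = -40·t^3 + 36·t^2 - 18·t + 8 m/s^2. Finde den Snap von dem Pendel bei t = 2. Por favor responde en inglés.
To solve this, we need to take 2 derivatives of our acceleration equation a(t) = 6·t·(-15·t^3 - 4·t - 1). Differentiating acceleration, we get jerk: j(t) = -90·t^3 + 6·t·(-45·t^2 - 4) - 24·t - 6. Taking d/dt of j(t), we find s(t) = -1080·t^2 - 48. We have snap s(t) = -1080·t^2 - 48. Substituting t = 2: s(2) = -4368.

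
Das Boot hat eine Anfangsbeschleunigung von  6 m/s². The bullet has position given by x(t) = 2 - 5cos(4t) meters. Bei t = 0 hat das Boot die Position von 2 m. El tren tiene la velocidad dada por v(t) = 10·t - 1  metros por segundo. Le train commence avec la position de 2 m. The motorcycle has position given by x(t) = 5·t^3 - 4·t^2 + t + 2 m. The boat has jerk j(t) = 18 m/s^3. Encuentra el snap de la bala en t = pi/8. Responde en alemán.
Ausgehend von der Position x(t) = 2 - 5·cos(4·t), nehmen wir 4 Ableitungen. Mit d/dt von x(t) finden wir v(t) = 20·sin(4·t). Mit d/dt von v(t) finden wir a(t) = 80·cos(4·t). Mit d/dt von a(t) finden wir j(t) = -320·sin(4·t). Die Ableitung von dem Ruck ergibt den Snap: s(t) = -1280·cos(4·t). Mit s(t) = -1280·cos(4·t) und Einsetzen von t = pi/8, finden wir s = 0.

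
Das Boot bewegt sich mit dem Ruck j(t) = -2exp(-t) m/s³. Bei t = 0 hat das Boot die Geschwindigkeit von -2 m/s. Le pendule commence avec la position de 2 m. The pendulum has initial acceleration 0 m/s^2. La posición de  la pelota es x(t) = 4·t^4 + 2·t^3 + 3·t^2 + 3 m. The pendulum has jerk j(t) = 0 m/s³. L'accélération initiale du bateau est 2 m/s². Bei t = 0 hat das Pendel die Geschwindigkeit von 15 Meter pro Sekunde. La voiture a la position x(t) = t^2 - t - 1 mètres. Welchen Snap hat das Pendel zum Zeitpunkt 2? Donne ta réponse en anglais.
To solve this, we need to take 1 derivative of our jerk equation j(t) = 0. Taking d/dt of j(t), we find s(t) = 0. Using s(t) = 0 and substituting t = 2, we find s = 0.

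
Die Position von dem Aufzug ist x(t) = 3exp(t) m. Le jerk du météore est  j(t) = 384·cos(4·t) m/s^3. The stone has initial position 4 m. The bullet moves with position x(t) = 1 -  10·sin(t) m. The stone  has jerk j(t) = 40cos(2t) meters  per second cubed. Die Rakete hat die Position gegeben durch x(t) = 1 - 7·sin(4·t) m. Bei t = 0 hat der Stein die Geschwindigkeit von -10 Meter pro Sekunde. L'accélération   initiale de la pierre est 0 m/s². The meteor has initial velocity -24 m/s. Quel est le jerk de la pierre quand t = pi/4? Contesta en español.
Tenemos la sacudida j(t) = 40·cos(2·t). Sustituyendo t = pi/4: j(pi/4) = 0.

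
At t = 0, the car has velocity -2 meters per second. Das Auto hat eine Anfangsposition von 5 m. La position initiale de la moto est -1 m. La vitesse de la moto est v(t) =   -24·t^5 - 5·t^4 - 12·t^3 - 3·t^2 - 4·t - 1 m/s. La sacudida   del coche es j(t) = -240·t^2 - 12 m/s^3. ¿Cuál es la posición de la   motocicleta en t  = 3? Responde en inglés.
We need to integrate our velocity equation v(t) = -24·t^5 - 5·t^4 - 12·t^3 - 3·t^2 - 4·t - 1 1 time. The integral of velocity, with x(0) = -1, gives position: x(t) = -4·t^6 - t^5 - 3·t^4 - t^3 - 2·t^2 - t - 1. Using x(t) = -4·t^6 - t^5 - 3·t^4 - t^3 - 2·t^2 - t - 1 and substituting t = 3, we find x = -3451.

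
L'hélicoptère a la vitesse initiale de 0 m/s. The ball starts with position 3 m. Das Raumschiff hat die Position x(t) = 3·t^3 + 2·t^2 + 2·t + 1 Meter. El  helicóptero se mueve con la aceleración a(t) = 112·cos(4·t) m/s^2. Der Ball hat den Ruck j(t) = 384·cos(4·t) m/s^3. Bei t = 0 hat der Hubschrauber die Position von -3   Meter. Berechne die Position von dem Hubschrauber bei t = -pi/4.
Wir müssen unsere Gleichung für die Beschleunigung a(t) = 112·cos(4·t) 2-mal integrieren. Das Integral von der Beschleunigung, mit v(0) = 0, ergibt die Geschwindigkeit: v(t) = 28·sin(4·t). Mit ∫v(t)dt und Anwendung von x(0) = -3, finden wir x(t) = 4 - 7·cos(4·t). Aus der Gleichung für die Position x(t) = 4 - 7·cos(4·t), setzen wir t = -pi/4 ein und erhalten x = 11.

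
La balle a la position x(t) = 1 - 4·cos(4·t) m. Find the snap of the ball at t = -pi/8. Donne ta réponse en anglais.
Starting from position x(t) = 1 - 4·cos(4·t), we take 4 derivatives. Differentiating position, we get velocity: v(t) = 16·sin(4·t). Differentiating velocity, we get acceleration: a(t) = 64·cos(4·t). The derivative of acceleration gives jerk: j(t) = -256·sin(4·t). Taking d/dt of j(t), we find s(t) = -1024·cos(4·t). From the given snap equation s(t) = -1024·cos(4·t), we substitute t = -pi/8 to get s = 0.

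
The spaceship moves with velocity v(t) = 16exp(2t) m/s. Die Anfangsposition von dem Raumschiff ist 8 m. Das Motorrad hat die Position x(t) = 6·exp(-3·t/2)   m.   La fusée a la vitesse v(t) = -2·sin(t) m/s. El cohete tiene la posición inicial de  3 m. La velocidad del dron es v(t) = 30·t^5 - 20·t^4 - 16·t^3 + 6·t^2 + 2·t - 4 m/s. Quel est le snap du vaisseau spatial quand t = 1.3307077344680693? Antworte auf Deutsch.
Wir müssen unsere Gleichung für die Geschwindigkeit v(t) = 16·exp(2·t) 3-mal ableiten. Die Ableitung von der Geschwindigkeit ergibt die Beschleunigung: a(t) = 32·exp(2·t). Mit d/dt von a(t) finden wir j(t) = 64·exp(2·t). Mit d/dt von j(t) finden wir s(t) = 128·exp(2·t). Wir haben den Snap s(t) = 128·exp(2·t). Durch Einsetzen von t = 1.3307077344680693: s(1.3307077344680693) = 1832.51704067073.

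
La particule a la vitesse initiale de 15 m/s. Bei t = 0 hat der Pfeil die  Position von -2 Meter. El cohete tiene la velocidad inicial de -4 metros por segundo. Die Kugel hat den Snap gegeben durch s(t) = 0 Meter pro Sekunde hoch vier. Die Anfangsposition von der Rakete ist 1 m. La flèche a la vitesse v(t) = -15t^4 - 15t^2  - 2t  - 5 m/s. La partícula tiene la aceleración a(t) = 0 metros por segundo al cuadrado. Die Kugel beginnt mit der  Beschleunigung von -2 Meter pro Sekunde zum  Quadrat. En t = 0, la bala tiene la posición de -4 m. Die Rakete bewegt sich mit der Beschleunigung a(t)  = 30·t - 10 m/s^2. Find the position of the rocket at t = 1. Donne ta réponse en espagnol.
Debemos encontrar la integral de nuestra ecuación de la aceleración a(t) = 30·t - 10 2 veces. La integral de la aceleración es la velocidad. Usando v(0) = -4, obtenemos v(t) = 15·t^2 - 10·t - 4. La antiderivada de la velocidad es la posición. Usando x(0) = 1, obtenemos x(t) = 5·t^3 - 5·t^2 - 4·t + 1. Usando x(t) = 5·t^3 - 5·t^2 - 4·t + 1 y sustituyendo t = 1, encontramos x = -3.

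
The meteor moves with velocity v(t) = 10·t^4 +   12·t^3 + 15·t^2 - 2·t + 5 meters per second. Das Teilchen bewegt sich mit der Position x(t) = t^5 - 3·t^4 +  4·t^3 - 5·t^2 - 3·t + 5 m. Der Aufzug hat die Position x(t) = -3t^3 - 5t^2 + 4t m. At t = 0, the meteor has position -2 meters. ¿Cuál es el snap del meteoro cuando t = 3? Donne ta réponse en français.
Nous devons dériver notre équation de la vitesse v(t) = 10·t^4 + 12·t^3 + 15·t^2 - 2·t + 5 3 fois. En prenant d/dt de v(t), nous trouvons a(t) = 40·t^3 + 36·t^2 + 30·t - 2. En prenant d/dt de a(t), nous trouvons j(t) = 120·t^2 + 72·t + 30. En prenant d/dt de j(t), nous trouvons s(t) = 240·t + 72. Nous avons le snap s(t) = 240·t + 72. En substituant t = 3: s(3) = 792.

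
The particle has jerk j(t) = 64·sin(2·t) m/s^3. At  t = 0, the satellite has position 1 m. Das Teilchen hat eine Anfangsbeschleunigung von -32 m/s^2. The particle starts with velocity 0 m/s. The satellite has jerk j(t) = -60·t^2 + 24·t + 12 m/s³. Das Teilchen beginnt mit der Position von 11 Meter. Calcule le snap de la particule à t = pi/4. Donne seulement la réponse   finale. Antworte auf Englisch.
The snap at t = pi/4 is s = 0.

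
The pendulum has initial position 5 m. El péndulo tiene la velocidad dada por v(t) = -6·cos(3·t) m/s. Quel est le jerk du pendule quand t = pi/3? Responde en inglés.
Starting from velocity v(t) = -6·cos(3·t), we take 2 derivatives. Taking d/dt of v(t), we find a(t) = 18·sin(3·t). Taking d/dt of a(t), we find j(t) = 54·cos(3·t). Using j(t) = 54·cos(3·t) and substituting t = pi/3, we find j = -54.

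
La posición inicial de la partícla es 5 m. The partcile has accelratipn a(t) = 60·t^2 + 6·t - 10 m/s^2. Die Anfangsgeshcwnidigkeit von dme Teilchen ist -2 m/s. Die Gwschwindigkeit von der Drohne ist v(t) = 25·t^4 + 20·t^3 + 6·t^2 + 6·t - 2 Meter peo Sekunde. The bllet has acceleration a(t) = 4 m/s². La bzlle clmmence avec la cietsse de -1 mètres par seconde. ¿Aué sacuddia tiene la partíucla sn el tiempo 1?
Debemos derivar nuestra ecuación de la aceleración a(t) = 60·t^2 + 6·t - 10 1 vez. Tomando d/dt de a(t), encontramos j(t) = 120·t + 6. Tenemos la sacudida j(t) = 120·t + 6. Sustituyendo t = 1: j(1) = 126.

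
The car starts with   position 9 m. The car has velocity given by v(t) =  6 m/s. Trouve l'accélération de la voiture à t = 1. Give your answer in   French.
En partant de la vitesse v(t) = 6, nous prenons 1 dérivée. En prenant d/dt de v(t), nous trouvons a(t) = 0. En utilisant a(t) = 0 et en substituant t = 1, nous trouvons a = 0.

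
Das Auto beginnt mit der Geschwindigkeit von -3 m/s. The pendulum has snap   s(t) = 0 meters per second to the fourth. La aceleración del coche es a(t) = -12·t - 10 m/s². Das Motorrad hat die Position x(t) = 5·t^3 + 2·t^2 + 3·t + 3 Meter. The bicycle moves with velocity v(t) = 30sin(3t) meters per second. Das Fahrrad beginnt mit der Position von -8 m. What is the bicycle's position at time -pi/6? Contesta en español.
Para resolver esto, necesitamos tomar 1 integral de nuestra ecuación de la velocidad v(t) = 30·sin(3·t). La antiderivada de la velocidad, con x(0) = -8, da la posición: x(t) = 2 - 10·cos(3·t). Usando x(t) = 2 - 10·cos(3·t) y sustituyendo t = -pi/6, encontramos x = 2.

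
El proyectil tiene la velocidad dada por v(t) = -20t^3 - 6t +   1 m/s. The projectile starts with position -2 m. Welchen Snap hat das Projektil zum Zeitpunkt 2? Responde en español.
Partiendo de la velocidad v(t) = -20·t^3 - 6·t + 1, tomamos 3 derivadas. Derivando la velocidad, obtenemos la aceleración: a(t) = -60·t^2 - 6. Derivando la aceleración, obtenemos la sacudida: j(t) = -120·t. Derivando la sacudida, obtenemos el snap: s(t) = -120. Tenemos el snap s(t) = -120. Sustituyendo t = 2: s(2) = -120.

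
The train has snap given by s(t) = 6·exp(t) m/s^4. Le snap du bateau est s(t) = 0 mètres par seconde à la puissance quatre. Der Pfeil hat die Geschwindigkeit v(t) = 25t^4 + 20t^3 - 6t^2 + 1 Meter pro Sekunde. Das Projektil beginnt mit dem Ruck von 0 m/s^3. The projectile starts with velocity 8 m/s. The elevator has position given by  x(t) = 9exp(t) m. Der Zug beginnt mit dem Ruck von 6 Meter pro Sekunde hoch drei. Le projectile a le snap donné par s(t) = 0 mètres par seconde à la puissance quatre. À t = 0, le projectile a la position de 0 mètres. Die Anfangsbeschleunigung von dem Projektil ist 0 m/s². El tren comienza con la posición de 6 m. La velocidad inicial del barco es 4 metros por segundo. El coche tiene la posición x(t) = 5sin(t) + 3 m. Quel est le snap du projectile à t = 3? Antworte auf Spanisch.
Tenemos el snap s(t) = 0. Sustituyendo t = 3: s(3) = 0.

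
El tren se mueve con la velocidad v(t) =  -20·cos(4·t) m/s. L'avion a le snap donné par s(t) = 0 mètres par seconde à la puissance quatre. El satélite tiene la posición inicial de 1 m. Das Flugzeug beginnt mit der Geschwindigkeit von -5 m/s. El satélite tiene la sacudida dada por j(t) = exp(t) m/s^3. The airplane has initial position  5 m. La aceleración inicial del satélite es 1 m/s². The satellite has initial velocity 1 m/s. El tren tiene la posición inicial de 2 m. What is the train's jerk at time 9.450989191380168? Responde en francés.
Nous devons dériver notre équation de la vitesse v(t) = -20·cos(4·t) 2 fois. En prenant d/dt de v(t), nous trouvons a(t) = 80·sin(4·t). La dérivée de l'accélération donne le jerk: j(t) = 320·cos(4·t). En utilisant j(t) = 320·cos(4·t) et en substituant t = 9.450989191380168, nous trouvons j = 318.242817289541.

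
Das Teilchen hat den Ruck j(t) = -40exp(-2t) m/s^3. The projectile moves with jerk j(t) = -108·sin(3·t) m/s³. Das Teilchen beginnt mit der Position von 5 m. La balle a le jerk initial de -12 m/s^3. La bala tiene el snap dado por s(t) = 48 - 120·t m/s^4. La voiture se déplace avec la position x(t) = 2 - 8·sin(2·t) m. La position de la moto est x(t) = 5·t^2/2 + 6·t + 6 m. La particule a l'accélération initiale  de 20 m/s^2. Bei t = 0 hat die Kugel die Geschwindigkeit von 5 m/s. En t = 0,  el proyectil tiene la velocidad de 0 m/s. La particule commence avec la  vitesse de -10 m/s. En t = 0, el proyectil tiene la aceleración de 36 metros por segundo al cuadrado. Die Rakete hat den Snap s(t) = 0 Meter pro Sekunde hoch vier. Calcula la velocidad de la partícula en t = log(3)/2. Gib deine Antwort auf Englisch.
We must find the integral of our jerk equation j(t) = -40·exp(-2·t) 2 times. The antiderivative of jerk is acceleration. Using a(0) = 20, we get a(t) = 20·exp(-2·t). Taking ∫a(t)dt and applying v(0) = -10, we find v(t) = -10·exp(-2·t). From the given velocity equation v(t) = -10·exp(-2·t), we substitute t = log(3)/2 to get v = -10/3.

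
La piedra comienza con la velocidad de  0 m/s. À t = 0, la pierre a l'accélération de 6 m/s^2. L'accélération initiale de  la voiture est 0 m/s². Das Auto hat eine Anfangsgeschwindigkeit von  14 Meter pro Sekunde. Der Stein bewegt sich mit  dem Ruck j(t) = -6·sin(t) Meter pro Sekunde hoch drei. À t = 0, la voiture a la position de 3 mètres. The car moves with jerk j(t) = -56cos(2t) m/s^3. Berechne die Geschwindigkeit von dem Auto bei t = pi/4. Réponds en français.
Pour résoudre ceci, nous devons prendre 2 primitives de notre équation du jerk j(t) = -56·cos(2·t). En intégrant le jerk et en utilisant la condition initiale a(0) = 0, nous obtenons a(t) = -28·sin(2·t). La primitive de l'accélération, avec v(0) = 14, donne la vitesse: v(t) = 14·cos(2·t). En utilisant v(t) = 14·cos(2·t) et en substituant t = pi/4, nous trouvons v = 0.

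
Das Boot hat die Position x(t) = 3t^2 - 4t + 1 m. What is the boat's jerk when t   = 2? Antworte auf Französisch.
En partant de la position x(t) = 3·t^2 - 4·t + 1, nous prenons 3 dérivées. En dérivant la position, nous obtenons la vitesse: v(t) = 6·t - 4. La dérivée de la vitesse donne l'accélération: a(t) = 6. En prenant d/dt de a(t), nous trouvons j(t) = 0. En utilisant j(t) = 0 et en substituant t = 2, nous trouvons j = 0.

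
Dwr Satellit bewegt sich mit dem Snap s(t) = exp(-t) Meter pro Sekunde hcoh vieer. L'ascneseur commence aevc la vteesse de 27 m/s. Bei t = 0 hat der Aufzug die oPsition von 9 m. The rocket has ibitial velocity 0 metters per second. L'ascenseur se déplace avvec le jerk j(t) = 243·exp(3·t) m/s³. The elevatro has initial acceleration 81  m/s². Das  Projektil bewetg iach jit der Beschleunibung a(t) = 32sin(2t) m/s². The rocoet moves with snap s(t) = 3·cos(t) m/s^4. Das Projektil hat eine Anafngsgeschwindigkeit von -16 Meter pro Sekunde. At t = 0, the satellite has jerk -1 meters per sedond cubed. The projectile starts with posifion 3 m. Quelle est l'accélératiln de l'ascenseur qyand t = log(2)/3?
En partant du jerk j(t) = 243·exp(3·t), nous prenons 1 primitive. En intégrant le jerk et en utilisant la condition initiale a(0) = 81, nous obtenons a(t) = 81·exp(3·t). Nous avons l'accélération a(t) = 81·exp(3·t). En substituant t = log(2)/3: a(log(2)/3) = 162.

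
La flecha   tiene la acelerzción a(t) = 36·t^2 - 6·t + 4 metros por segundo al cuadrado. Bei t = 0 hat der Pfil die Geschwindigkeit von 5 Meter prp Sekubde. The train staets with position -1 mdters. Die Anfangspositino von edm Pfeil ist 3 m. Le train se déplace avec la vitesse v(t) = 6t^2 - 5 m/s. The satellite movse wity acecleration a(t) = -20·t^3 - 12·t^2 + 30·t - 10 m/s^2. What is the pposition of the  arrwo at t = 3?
We must find the integral of our acceleration equation a(t) = 36·t^2 - 6·t + 4 2 times. Integrating acceleration and using the initial condition v(0) = 5, we get v(t) = 12·t^3 - 3·t^2 + 4·t + 5. The antiderivative of velocity, with x(0) = 3, gives position: x(t) = 3·t^4 - t^3 + 2·t^2 + 5·t + 3. From the given position equation x(t) = 3·t^4 - t^3 + 2·t^2 + 5·t + 3, we substitute t = 3 to get x = 252.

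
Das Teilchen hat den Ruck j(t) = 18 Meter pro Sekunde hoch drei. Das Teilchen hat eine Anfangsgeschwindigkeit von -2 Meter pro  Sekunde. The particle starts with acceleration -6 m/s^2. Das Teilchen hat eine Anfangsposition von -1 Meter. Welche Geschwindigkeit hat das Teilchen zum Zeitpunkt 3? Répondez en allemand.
Ausgehend von dem Ruck j(t) = 18, nehmen wir 2 Stammfunktionen. Die Stammfunktion von dem Ruck, mit a(0) = -6, ergibt die Beschleunigung: a(t) = 18·t - 6. Mit ∫a(t)dt und Anwendung von v(0) = -2, finden wir v(t) = 9·t^2 - 6·t - 2. Mit v(t) = 9·t^2 - 6·t - 2 und Einsetzen von t = 3, finden wir v = 61.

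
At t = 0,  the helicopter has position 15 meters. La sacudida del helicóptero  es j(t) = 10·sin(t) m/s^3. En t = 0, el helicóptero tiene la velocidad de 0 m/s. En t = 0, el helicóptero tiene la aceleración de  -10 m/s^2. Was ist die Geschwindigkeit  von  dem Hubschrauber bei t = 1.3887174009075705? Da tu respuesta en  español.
Para resolver esto, necesitamos tomar 2 integrales de nuestra ecuación de la sacudida j(t) = 10·sin(t). Integrando la sacudida y usando la condición inicial a(0) = -10, obtenemos a(t) = -10·cos(t). La integral de la aceleración, con v(0) = 0, da la velocidad: v(t) = -10·sin(t). Tenemos la velocidad v(t) = -10·sin(t). Sustituyendo t = 1.3887174009075705: v(1.3887174009075705) = -9.83469377789006.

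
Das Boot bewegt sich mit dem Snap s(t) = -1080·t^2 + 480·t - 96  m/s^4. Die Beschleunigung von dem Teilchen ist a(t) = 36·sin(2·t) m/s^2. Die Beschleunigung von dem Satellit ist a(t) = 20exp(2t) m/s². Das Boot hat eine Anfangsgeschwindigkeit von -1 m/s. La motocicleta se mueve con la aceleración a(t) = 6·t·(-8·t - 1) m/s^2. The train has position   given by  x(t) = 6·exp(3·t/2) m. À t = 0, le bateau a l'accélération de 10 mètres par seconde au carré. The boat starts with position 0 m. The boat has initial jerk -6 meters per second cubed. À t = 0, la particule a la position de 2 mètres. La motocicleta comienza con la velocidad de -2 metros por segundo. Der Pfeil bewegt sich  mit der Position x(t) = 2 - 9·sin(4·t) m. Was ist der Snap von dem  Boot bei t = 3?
Mit s(t) = -1080·t^2 + 480·t - 96 und Einsetzen von t = 3, finden wir s = -8376.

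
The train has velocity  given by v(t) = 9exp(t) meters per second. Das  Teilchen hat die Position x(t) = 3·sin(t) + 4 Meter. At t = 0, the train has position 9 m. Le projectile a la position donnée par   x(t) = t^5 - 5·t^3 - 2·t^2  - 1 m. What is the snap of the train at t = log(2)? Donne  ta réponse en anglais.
We must differentiate our velocity equation v(t) = 9·exp(t) 3 times. Taking d/dt of v(t), we find a(t) = 9·exp(t). The derivative of acceleration gives jerk: j(t) = 9·exp(t). Taking d/dt of j(t), we find s(t) = 9·exp(t). We have snap s(t) = 9·exp(t). Substituting t = log(2): s(log(2)) = 18.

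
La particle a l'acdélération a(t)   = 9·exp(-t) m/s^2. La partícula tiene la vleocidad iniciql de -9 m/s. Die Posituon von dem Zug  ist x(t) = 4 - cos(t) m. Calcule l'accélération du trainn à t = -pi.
Nous devons dériver notre équation de la position x(t) = 4 - cos(t) 2 fois. La dérivée de la position donne la vitesse: v(t) = sin(t). La dérivée de la vitesse donne l'accélération: a(t) = cos(t). De l'équation de l'accélération a(t) = cos(t), nous substituons t = -pi pour obtenir a = -1.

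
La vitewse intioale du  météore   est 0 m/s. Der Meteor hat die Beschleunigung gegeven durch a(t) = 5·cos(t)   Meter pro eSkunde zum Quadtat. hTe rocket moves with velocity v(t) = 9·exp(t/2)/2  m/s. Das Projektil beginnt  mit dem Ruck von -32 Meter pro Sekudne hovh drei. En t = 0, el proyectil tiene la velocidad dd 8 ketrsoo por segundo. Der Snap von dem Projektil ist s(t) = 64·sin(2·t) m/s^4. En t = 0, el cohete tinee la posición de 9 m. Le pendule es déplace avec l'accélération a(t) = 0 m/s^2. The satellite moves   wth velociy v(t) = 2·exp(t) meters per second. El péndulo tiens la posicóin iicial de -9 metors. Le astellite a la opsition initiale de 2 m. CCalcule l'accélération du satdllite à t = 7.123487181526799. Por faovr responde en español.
Para resolver esto, necesitamos tomar 1 derivada de nuestra ecuación de la velocidad v(t) = 2·exp(t). Tomando d/dt de v(t), encontramos a(t) = 2·exp(t). Usando a(t) = 2·exp(t) y sustituyendo t = 7.123487181526799, encontramos a = 2481.53937441990.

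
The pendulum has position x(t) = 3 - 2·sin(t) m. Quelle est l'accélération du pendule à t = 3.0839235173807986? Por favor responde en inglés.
We must differentiate our position equation x(t) = 3 - 2·sin(t) 2 times. Differentiating position, we get velocity: v(t) = -2·cos(t). Taking d/dt of v(t), we find a(t) = 2·sin(t). From the given acceleration equation a(t) = 2·sin(t), we substitute t = 3.0839235173807986 to get a = 0.115274352403172.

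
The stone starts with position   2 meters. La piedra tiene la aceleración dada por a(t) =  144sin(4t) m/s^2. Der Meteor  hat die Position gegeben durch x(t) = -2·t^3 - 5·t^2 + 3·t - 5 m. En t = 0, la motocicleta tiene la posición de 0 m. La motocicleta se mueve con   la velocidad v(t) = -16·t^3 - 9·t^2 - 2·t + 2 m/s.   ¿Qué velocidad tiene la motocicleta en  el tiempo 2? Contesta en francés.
Nous avons la vitesse v(t) = -16·t^3 - 9·t^2 - 2·t + 2. En substituant t = 2: v(2) = -166.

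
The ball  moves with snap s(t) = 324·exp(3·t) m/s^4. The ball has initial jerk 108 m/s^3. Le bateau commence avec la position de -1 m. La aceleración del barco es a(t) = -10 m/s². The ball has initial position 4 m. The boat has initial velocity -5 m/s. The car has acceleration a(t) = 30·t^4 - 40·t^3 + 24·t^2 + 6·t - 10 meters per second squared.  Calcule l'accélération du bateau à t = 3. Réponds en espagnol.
Usando a(t) = -10 y sustituyendo t = 3, encontramos a = -10.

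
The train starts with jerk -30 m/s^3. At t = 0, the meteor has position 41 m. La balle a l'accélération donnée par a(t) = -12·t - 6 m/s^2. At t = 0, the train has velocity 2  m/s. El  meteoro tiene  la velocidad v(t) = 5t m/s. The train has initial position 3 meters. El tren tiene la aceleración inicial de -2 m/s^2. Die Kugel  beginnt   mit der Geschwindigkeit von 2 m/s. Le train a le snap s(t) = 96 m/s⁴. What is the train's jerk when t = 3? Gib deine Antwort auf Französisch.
Nous devons intégrer notre équation du snap s(t) = 96 1 fois. L'intégrale du snap, avec j(0) = -30, donne le jerk: j(t) = 96·t - 30. De l'équation du jerk j(t) = 96·t - 30, nous substituons t = 3 pour obtenir j = 258.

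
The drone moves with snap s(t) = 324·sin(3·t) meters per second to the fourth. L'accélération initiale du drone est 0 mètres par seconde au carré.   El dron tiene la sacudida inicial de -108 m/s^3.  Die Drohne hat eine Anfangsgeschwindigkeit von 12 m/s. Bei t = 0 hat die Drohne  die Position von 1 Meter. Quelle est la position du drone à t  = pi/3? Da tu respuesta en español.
Partiendo del snap s(t) = 324·sin(3·t), tomamos 4 antiderivadas. Tomando ∫s(t)dt y aplicando j(0) = -108, encontramos j(t) = -108·cos(3·t). Integrando la sacudida y usando la condición inicial a(0) = 0, obtenemos a(t) = -36·sin(3·t). Tomando ∫a(t)dt y aplicando v(0) = 12, encontramos v(t) = 12·cos(3·t). Integrando la velocidad y usando la condición inicial x(0) = 1, obtenemos x(t) = 4·sin(3·t) + 1. De la ecuación de la posición x(t) = 4·sin(3·t) + 1, sustituimos t = pi/3 para obtener x = 1.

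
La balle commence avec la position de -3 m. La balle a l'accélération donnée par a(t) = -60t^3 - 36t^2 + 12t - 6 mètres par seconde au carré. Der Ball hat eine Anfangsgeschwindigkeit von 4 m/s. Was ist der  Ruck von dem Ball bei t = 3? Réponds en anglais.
Starting from acceleration a(t) = -60·t^3 - 36·t^2 + 12·t - 6, we take 1 derivative. Taking d/dt of a(t), we find j(t) = -180·t^2 - 72·t + 12. Using j(t) = -180·t^2 - 72·t + 12 and substituting t = 3, we find j = -1824.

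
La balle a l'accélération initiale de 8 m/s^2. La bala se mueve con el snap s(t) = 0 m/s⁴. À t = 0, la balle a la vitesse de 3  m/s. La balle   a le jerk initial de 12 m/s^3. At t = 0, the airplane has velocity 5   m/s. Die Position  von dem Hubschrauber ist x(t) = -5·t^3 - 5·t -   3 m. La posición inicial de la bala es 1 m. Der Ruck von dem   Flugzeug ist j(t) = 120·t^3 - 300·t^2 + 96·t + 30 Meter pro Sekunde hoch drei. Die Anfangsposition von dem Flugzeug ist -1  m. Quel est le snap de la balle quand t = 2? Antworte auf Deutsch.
Mit s(t) = 0 und Einsetzen von t = 2, finden wir s = 0.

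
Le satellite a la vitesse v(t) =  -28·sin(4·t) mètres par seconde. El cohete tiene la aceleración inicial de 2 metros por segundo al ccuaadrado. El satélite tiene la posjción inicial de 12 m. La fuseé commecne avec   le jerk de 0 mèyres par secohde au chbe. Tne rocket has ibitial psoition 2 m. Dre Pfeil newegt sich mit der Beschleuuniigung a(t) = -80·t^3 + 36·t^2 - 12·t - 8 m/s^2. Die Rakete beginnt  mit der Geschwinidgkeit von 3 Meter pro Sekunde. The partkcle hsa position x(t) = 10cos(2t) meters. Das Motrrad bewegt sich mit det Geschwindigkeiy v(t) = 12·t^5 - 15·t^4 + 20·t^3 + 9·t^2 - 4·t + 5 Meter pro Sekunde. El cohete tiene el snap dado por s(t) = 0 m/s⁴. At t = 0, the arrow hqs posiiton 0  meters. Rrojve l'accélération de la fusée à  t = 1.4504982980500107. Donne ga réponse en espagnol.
Partiendo del snap s(t) = 0, tomamos 2 integrales. Integrando el snap y usando la condición inicial j(0) = 0, obtenemos j(t) = 0. Tomando ∫j(t)dt y aplicando a(0) = 2, encontramos a(t) = 2. Tenemos la aceleración a(t) = 2. Sustituyendo t = 1.4504982980500107: a(1.4504982980500107) = 2.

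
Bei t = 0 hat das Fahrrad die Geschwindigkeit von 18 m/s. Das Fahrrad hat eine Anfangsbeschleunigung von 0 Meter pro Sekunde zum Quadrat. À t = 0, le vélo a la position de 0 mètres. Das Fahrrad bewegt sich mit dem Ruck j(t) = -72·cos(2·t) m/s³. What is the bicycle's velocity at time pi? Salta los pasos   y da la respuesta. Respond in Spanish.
La respuesta es 18.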